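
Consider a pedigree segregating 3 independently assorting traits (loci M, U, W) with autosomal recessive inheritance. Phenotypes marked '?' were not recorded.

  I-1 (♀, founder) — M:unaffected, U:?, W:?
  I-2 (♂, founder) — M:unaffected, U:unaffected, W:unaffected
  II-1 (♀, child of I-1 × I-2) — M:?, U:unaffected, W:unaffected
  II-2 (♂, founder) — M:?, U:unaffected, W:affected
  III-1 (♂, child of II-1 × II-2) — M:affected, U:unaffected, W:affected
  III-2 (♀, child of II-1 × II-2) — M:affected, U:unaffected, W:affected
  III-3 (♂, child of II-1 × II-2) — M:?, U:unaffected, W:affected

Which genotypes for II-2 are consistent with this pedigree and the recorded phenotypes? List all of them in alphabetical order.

M/I-1 un ·: MM|Mm
M/I-2 un ·: MM|Mm
M/II-1 ? I-1×I-2: Mm|mm
M/II-2 ? ·: Mm|mm
M/III-1 aff II-1×II-2: mm
M/III-2 aff II-1×II-2: mm
M/III-3 ? II-1×II-2: MM|Mm|mm
⇒ M over [I-1,I-2,II-1,II-2,III-1,III-2,III-3]: 18 consistent
U/I-1 ? ·: UU|Uu|uu
U/I-2 un ·: UU|Uu
U/II-1 un I-1×I-2: UU|Uu
U/II-2 un ·: UU|Uu
U/III-1 un II-1×II-2: UU|Uu
U/III-2 un II-1×II-2: UU|Uu
U/III-3 un II-1×II-2: UU|Uu
⇒ U over [I-1,I-2,II-1,II-2,III-1,III-2,III-3]: 116 consistent
W/I-1 ? ·: WW|Ww|ww
W/I-2 un ·: WW|Ww
W/II-1 un I-1×I-2: Ww
W/II-2 aff ·: ww
W/III-1 aff II-1×II-2: ww
W/III-2 aff II-1×II-2: ww
W/III-3 aff II-1×II-2: ww
⇒ W over [I-1,I-2,II-1,II-2,III-1,III-2,III-3]: 5 consistent

II-2 ∈ {Mm UU ww, Mm Uu ww, mm UU ww, mm Uu ww}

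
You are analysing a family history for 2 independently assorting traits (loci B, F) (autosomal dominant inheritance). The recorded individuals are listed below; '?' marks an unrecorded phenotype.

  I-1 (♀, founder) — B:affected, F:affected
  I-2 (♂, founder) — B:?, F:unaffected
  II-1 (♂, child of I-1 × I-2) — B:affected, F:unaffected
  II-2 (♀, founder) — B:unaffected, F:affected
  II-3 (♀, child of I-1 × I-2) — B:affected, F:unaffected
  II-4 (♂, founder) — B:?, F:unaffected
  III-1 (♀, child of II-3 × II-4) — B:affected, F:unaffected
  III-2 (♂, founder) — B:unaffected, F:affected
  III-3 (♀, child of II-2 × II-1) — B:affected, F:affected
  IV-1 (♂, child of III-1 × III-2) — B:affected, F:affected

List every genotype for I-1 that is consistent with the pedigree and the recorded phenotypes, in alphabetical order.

I-1 ∈ {BB Ff, Bb Ff}

B/I-1 aff ·: Bb|BB
B/I-2 ? ·: bb|Bb|BB
B/II-1 aff I-1×I-2: Bb|BB
B/II-2 un ·: bb
B/II-3 aff I-1×I-2: Bb|BB
B/II-4 ? ·: bb|Bb|BB
B/III-1 aff II-3×II-4: Bb|BB
B/III-2 un ·: bb
B/III-3 aff II-2×II-1: Bb
B/IV-1 aff III-1×III-2: Bb
⇒ B over [I-1,I-2,II-1,II-2,II-3,II-4,III-1,III-2,III-3,IV-1]: 68 consistent
F/I-1 aff ·: Ff
F/I-2 un ·: ff
F/II-1 un I-1×I-2: ff
F/II-2 aff ·: Ff|FF
F/II-3 un I-1×I-2: ff
F/II-4 un ·: ff
F/III-1 un II-3×II-4: ff
F/III-2 aff ·: Ff|FF
F/III-3 aff II-2×II-1: Ff
F/IV-1 aff III-1×III-2: Ff
⇒ F over [I-1,I-2,II-1,II-2,II-3,II-4,III-1,III-2,III-3,IV-1]: 4 consistent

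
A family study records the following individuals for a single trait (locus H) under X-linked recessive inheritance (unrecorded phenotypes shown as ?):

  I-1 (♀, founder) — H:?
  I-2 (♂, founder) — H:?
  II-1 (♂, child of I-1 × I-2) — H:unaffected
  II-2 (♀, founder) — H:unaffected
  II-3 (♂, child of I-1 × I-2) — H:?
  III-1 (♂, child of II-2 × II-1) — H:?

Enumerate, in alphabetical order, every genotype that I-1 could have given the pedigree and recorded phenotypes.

H/I-1 ? ·: X^HX^H|X^HX^h
H/I-2 ? ·: X^HY|X^hY
H/II-1 un I-1×I-2: X^HY
H/II-2 un ·: X^HX^H|X^HX^h
H/II-3 ? I-1×I-2: X^HY|X^hY
H/III-1 ? II-2×II-1: X^HY|X^hY
⇒ H over [I-1,I-2,II-1,II-2,II-3,III-1]: 18 consistent

I-1 ∈ {X^HX^H, X^HX^h}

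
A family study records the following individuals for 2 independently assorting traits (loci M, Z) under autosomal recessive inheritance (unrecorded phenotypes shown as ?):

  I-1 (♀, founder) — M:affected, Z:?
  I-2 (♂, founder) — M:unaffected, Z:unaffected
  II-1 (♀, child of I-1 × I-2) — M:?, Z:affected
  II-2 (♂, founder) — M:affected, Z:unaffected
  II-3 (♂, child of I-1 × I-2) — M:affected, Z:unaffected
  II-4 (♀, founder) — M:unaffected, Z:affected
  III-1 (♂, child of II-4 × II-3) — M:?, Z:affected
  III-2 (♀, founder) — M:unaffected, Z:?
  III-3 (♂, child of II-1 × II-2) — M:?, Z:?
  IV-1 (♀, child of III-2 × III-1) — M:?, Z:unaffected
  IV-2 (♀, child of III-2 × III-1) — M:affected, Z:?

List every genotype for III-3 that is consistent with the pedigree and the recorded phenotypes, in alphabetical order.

M/I-1 aff ·: mm
M/I-2 un ·: Mm
M/II-1 ? I-1×I-2: Mm|mm
M/II-2 aff ·: mm
M/II-3 aff I-1×I-2: mm
M/II-4 un ·: MM|Mm
M/III-1 ? II-4×II-3: Mm|mm
M/III-2 un ·: Mm
M/III-3 ? II-1×II-2: Mm|mm
M/IV-1 ? III-2×III-1: MM|Mm|mm
M/IV-2 aff III-2×III-1: mm
⇒ M over [I-1,I-2,II-1,II-2,II-3,II-4,III-1,III-2,III-3,IV-1,IV-2]: 24 consistent
Z/I-1 ? ·: Zz|zz
Z/I-2 un ·: Zz
Z/II-1 aff I-1×I-2: zz
Z/II-2 un ·: ZZ|Zz
Z/II-3 un I-1×I-2: Zz
Z/II-4 aff ·: zz
Z/III-1 aff II-4×II-3: zz
Z/III-2 ? ·: ZZ|Zz
Z/III-3 ? II-1×II-2: Zz|zz
Z/IV-1 un III-2×III-1: Zz
Z/IV-2 ? III-2×III-1: Zz|zz
⇒ Z over [I-1,I-2,II-1,II-2,II-3,II-4,III-1,III-2,III-3,IV-1,IV-2]: 18 consistent

III-3 ∈ {Mm Zz, Mm zz, mm Zz, mm zz}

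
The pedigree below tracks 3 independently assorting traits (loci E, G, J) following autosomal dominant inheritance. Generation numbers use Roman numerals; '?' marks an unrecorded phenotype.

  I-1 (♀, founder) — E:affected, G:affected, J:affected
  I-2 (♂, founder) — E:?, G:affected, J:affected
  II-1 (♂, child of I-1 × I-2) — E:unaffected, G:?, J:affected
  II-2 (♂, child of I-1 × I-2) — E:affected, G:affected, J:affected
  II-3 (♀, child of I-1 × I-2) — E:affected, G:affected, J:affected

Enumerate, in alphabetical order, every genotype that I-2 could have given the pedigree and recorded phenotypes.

E/I-1 aff ·: Ee
E/I-2 ? ·: ee|Ee
E/II-1 un I-1×I-2: ee
E/II-2 aff I-1×I-2: Ee|EE
E/II-3 aff I-1×I-2: Ee|EE
⇒ E over [I-1,I-2,II-1,II-2,II-3]: 5 consistent
G/I-1 aff ·: Gg|GG
G/I-2 aff ·: Gg|GG
G/II-1 ? I-1×I-2: gg|Gg|GG
G/II-2 aff I-1×I-2: Gg|GG
G/II-3 aff I-1×I-2: Gg|GG
⇒ G over [I-1,I-2,II-1,II-2,II-3]: 29 consistent
J/I-1 aff ·: Jj|JJ
J/I-2 aff ·: Jj|JJ
J/II-1 aff I-1×I-2: Jj|JJ
J/II-2 aff I-1×I-2: Jj|JJ
J/II-3 aff I-1×I-2: Jj|JJ
⇒ J over [I-1,I-2,II-1,II-2,II-3]: 25 consistent

I-2 ∈ {Ee GG JJ, Ee GG Jj, Ee Gg JJ, Ee Gg Jj, ee GG JJ, ee GG Jj, ee Gg JJ, ee Gg Jj}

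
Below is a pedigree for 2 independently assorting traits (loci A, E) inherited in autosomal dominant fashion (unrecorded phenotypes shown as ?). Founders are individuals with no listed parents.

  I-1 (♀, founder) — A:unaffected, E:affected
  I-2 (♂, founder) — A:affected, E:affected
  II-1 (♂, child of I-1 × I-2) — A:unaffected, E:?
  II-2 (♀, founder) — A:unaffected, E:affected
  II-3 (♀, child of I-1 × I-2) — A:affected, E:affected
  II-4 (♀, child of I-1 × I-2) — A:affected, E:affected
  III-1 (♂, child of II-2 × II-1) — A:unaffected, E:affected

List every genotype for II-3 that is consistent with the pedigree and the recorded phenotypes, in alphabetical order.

A/I-1 un ·: aa
A/I-2 aff ·: Aa
A/II-1 un I-1×I-2: aa
A/II-2 un ·: aa
A/II-3 aff I-1×I-2: Aa
A/II-4 aff I-1×I-2: Aa
A/III-1 un II-2×II-1: aa
⇒ A over [I-1,I-2,II-1,II-2,II-3,II-4,III-1]: 1 consistent
E/I-1 aff ·: Ee|EE
E/I-2 aff ·: Ee|EE
E/II-1 ? I-1×I-2: ee|Ee|EE
E/II-2 aff ·: Ee|EE
E/II-3 aff I-1×I-2: Ee|EE
E/II-4 aff I-1×I-2: Ee|EE
E/III-1 aff II-2×II-1: Ee|EE
⇒ E over [I-1,I-2,II-1,II-2,II-3,II-4,III-1]: 95 consistent

II-3 ∈ {Aa EE, Aa Ee}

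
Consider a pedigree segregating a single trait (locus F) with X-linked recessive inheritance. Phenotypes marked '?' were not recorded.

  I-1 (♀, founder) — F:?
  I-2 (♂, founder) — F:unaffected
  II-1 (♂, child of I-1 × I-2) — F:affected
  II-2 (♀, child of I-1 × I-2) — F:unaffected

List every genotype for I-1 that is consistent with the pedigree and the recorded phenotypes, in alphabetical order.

F/I-1 ? ·: X^FX^f|X^fX^f
F/I-2 un ·: X^FY
F/II-1 aff I-1×I-2: X^fY
F/II-2 un I-1×I-2: X^FX^F|X^FX^f
⇒ F over [I-1,I-2,II-1,II-2]: 3 consistent

I-1 ∈ {X^FX^f, X^fX^f}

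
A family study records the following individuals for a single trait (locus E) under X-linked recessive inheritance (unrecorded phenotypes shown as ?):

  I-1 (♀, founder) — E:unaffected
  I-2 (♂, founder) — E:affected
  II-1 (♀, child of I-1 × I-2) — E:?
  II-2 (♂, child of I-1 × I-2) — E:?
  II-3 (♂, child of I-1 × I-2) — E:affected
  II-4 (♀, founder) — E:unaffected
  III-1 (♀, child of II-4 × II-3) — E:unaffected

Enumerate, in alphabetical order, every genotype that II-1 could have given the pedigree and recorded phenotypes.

E/I-1 un ·: X^EX^e
E/I-2 aff ·: X^eY
E/II-1 ? I-1×I-2: X^EX^e|X^eX^e
E/II-2 ? I-1×I-2: X^EY|X^eY
E/II-3 aff I-1×I-2: X^eY
E/II-4 un ·: X^EX^E|X^EX^e
E/III-1 un II-4×II-3: X^EX^e
⇒ E over [I-1,I-2,II-1,II-2,II-3,II-4,III-1]: 8 consistent

II-1 ∈ {X^EX^e, X^eX^e}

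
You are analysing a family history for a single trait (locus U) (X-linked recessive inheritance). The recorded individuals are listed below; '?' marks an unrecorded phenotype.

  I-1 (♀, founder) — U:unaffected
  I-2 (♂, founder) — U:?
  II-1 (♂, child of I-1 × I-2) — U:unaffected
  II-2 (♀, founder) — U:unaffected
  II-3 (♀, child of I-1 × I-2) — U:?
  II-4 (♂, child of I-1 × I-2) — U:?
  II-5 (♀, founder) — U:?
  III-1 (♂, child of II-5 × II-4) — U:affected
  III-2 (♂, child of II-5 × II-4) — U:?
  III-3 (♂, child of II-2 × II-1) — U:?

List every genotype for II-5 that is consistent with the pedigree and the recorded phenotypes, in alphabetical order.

U/I-1 un ·: X^UX^U|X^UX^u
U/I-2 ? ·: X^UY|X^uY
U/II-1 un I-1×I-2: X^UY
U/II-2 un ·: X^UX^U|X^UX^u
U/II-3 ? I-1×I-2: X^UX^U|X^UX^u|X^uX^u
U/II-4 ? I-1×I-2: X^UY|X^uY
U/II-5 ? ·: X^UX^u|X^uX^u
U/III-1 aff II-5×II-4: X^uY
U/III-2 ? II-5×II-4: X^UY|X^uY
U/III-3 ? II-2×II-1: X^UY|X^uY
⇒ U over [I-1,I-2,II-1,II-2,II-3,II-4,II-5,III-1,III-2,III-3]: 90 consistent

II-5 ∈ {X^UX^u, X^uX^u}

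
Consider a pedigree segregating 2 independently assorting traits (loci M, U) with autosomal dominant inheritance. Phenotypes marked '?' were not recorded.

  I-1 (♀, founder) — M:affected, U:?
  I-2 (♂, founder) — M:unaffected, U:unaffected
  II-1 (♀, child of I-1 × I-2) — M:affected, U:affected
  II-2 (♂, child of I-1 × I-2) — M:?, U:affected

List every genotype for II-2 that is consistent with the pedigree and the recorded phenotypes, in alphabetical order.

II-2 ∈ {Mm Uu, mm Uu}

M/I-1 aff ·: Mm|MM
M/I-2 un ·: mm
M/II-1 aff I-1×I-2: Mm
M/II-2 ? I-1×I-2: mm|Mm
⇒ M over [I-1,I-2,II-1,II-2]: 3 consistent
U/I-1 ? ·: Uu|UU
U/I-2 un ·: uu
U/II-1 aff I-1×I-2: Uu
U/II-2 aff I-1×I-2: Uu
⇒ U over [I-1,I-2,II-1,II-2]: 2 consistent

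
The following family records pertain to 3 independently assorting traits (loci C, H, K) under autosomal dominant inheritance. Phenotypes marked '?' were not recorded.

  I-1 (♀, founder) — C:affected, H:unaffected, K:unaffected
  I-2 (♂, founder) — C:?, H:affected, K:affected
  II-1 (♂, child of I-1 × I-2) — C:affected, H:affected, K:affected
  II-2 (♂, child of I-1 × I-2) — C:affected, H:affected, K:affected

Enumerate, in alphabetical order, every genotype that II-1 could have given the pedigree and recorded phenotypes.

C/I-1 aff ·: Cc|CC
C/I-2 ? ·: cc|Cc|CC
C/II-1 aff I-1×I-2: Cc|CC
C/II-2 aff I-1×I-2: Cc|CC
⇒ C over [I-1,I-2,II-1,II-2]: 15 consistent
H/I-1 un ·: hh
H/I-2 aff ·: Hh|HH
H/II-1 aff I-1×I-2: Hh
H/II-2 aff I-1×I-2: Hh
⇒ H over [I-1,I-2,II-1,II-2]: 2 consistent
K/I-1 un ·: kk
K/I-2 aff ·: Kk|KK
K/II-1 aff I-1×I-2: Kk
K/II-2 aff I-1×I-2: Kk
⇒ K over [I-1,I-2,II-1,II-2]: 2 consistent

II-1 ∈ {CC Hh Kk, Cc Hh Kk}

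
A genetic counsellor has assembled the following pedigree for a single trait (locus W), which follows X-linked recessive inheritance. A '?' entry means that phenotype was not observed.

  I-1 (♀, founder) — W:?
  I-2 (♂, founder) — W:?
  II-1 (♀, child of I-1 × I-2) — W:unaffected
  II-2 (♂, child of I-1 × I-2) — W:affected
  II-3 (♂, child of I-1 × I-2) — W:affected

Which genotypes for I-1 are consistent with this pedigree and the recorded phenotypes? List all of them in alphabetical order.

I-1 ∈ {X^WX^w, X^wX^w}

W/I-1 ? ·: X^WX^w|X^wX^w
W/I-2 ? ·: X^WY|X^wY
W/II-1 un I-1×I-2: X^WX^W|X^WX^w
W/II-2 aff I-1×I-2: X^wY
W/II-3 aff I-1×I-2: X^wY
⇒ W over [I-1,I-2,II-1,II-2,II-3]: 4 consistent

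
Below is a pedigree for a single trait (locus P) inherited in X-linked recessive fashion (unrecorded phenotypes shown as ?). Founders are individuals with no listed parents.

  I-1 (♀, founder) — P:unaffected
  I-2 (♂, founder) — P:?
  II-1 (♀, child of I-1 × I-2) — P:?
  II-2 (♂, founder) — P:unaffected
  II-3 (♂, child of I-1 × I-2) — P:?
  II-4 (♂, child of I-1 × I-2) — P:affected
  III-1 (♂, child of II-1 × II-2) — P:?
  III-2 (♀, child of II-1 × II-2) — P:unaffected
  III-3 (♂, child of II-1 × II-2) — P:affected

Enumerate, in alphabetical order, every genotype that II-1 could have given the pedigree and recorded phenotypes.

II-1 ∈ {X^PX^p, X^pX^p}

P/I-1 un ·: X^PX^p
P/I-2 ? ·: X^PY|X^pY
P/II-1 ? I-1×I-2: X^PX^p|X^pX^p
P/II-2 un ·: X^PY
P/II-3 ? I-1×I-2: X^PY|X^pY
P/II-4 aff I-1×I-2: X^pY
P/III-1 ? II-1×II-2: X^PY|X^pY
P/III-2 un II-1×II-2: X^PX^P|X^PX^p
P/III-3 aff II-1×II-2: X^pY
⇒ P over [I-1,I-2,II-1,II-2,II-3,II-4,III-1,III-2,III-3]: 18 consistent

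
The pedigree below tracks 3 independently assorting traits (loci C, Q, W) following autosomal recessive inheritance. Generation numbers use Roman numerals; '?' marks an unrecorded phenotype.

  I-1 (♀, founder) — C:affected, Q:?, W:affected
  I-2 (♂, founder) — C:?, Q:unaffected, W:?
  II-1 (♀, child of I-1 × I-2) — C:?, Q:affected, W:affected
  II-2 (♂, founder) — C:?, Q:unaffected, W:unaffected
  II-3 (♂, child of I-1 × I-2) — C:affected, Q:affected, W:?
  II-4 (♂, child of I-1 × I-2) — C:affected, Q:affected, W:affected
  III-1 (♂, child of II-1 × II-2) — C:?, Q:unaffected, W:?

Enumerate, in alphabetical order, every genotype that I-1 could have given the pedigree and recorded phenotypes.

I-1 ∈ {cc Qq ww, cc qq ww}

C/I-1 aff ·: cc
C/I-2 ? ·: Cc|cc
C/II-1 ? I-1×I-2: Cc|cc
C/II-2 ? ·: CC|Cc|cc
C/II-3 aff I-1×I-2: cc
C/II-4 aff I-1×I-2: cc
C/III-1 ? II-1×II-2: CC|Cc|cc
⇒ C over [I-1,I-2,II-1,II-2,II-3,II-4,III-1]: 15 consistent
Q/I-1 ? ·: Qq|qq
Q/I-2 un ·: Qq
Q/II-1 aff I-1×I-2: qq
Q/II-2 un ·: QQ|Qq
Q/II-3 aff I-1×I-2: qq
Q/II-4 aff I-1×I-2: qq
Q/III-1 un II-1×II-2: Qq
⇒ Q over [I-1,I-2,II-1,II-2,II-3,II-4,III-1]: 4 consistent
W/I-1 aff ·: ww
W/I-2 ? ·: Ww|ww
W/II-1 aff I-1×I-2: ww
W/II-2 un ·: WW|Ww
W/II-3 ? I-1×I-2: Ww|ww
W/II-4 aff I-1×I-2: ww
W/III-1 ? II-1×II-2: Ww|ww
⇒ W over [I-1,I-2,II-1,II-2,II-3,II-4,III-1]: 9 consistent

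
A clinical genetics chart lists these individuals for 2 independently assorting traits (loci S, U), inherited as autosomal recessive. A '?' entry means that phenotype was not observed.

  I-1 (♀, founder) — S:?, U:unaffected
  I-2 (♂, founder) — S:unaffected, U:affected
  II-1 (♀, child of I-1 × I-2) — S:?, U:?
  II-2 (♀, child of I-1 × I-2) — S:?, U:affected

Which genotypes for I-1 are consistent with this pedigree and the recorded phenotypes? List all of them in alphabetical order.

I-1 ∈ {SS Uu, Ss Uu, ss Uu}

S/I-1 ? ·: SS|Ss|ss
S/I-2 un ·: SS|Ss
S/II-1 ? I-1×I-2: SS|Ss|ss
S/II-2 ? I-1×I-2: SS|Ss|ss
⇒ S over [I-1,I-2,II-1,II-2]: 23 consistent
U/I-1 un ·: Uu
U/I-2 aff ·: uu
U/II-1 ? I-1×I-2: Uu|uu
U/II-2 aff I-1×I-2: uu
⇒ U over [I-1,I-2,II-1,II-2]: 2 consistent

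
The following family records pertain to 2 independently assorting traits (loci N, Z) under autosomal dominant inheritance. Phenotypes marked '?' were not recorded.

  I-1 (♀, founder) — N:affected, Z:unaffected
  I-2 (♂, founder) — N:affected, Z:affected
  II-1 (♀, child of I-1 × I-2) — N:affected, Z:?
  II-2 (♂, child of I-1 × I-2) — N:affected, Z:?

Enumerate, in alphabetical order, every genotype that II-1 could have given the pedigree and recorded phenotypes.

II-1 ∈ {NN Zz, NN zz, Nn Zz, Nn zz}

N/I-1 aff ·: Nn|NN
N/I-2 aff ·: Nn|NN
N/II-1 aff I-1×I-2: Nn|NN
N/II-2 aff I-1×I-2: Nn|NN
⇒ N over [I-1,I-2,II-1,II-2]: 13 consistent
Z/I-1 un ·: zz
Z/I-2 aff ·: Zz|ZZ
Z/II-1 ? I-1×I-2: zz|Zz
Z/II-2 ? I-1×I-2: zz|Zz
⇒ Z over [I-1,I-2,II-1,II-2]: 5 consistent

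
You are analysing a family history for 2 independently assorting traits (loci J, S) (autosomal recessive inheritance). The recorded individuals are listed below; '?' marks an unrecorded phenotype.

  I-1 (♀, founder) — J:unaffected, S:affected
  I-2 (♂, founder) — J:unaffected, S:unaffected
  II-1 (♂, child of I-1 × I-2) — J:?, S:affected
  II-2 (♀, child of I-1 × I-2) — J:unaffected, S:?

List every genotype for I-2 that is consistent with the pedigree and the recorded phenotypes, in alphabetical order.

I-2 ∈ {JJ Ss, Jj Ss}

J/I-1 un ·: JJ|Jj
J/I-2 un ·: JJ|Jj
J/II-1 ? I-1×I-2: JJ|Jj|jj
J/II-2 un I-1×I-2: JJ|Jj
⇒ J over [I-1,I-2,II-1,II-2]: 15 consistent
S/I-1 aff ·: ss
S/I-2 un ·: Ss
S/II-1 aff I-1×I-2: ss
S/II-2 ? I-1×I-2: Ss|ss
⇒ S over [I-1,I-2,II-1,II-2]: 2 consistent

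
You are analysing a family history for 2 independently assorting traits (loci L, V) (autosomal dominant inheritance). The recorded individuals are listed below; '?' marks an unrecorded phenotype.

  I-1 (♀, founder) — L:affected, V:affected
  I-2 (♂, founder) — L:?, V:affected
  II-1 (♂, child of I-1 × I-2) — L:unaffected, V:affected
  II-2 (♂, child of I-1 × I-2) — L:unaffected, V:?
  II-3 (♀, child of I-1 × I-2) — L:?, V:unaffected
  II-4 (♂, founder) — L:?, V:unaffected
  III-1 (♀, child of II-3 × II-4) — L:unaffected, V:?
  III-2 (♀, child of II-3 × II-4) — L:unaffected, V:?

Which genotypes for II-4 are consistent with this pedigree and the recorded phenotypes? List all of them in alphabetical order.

II-4 ∈ {Ll vv, ll vv}

L/I-1 aff ·: Ll
L/I-2 ? ·: ll|Ll
L/II-1 un I-1×I-2: ll
L/II-2 un I-1×I-2: ll
L/II-3 ? I-1×I-2: ll|Ll
L/II-4 ? ·: ll|Ll
L/III-1 un II-3×II-4: ll
L/III-2 un II-3×II-4: ll
⇒ L over [I-1,I-2,II-1,II-2,II-3,II-4,III-1,III-2]: 8 consistent
V/I-1 aff ·: Vv
V/I-2 aff ·: Vv
V/II-1 aff I-1×I-2: Vv|VV
V/II-2 ? I-1×I-2: vv|Vv|VV
V/II-3 un I-1×I-2: vv
V/II-4 un ·: vv
V/III-1 ? II-3×II-4: vv
V/III-2 ? II-3×II-4: vv
⇒ V over [I-1,I-2,II-1,II-2,II-3,II-4,III-1,III-2]: 6 consistent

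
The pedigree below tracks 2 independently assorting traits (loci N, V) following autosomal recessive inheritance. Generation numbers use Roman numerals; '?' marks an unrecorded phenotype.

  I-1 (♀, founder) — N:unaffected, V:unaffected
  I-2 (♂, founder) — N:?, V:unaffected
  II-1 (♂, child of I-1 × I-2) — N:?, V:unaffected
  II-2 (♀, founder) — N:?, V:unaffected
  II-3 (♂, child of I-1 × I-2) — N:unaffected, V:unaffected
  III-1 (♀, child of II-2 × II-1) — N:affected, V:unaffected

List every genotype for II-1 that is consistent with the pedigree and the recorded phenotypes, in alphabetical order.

II-1 ∈ {Nn VV, Nn Vv, nn VV, nn Vv}

N/I-1 un ·: NN|Nn
N/I-2 ? ·: NN|Nn|nn
N/II-1 ? I-1×I-2: Nn|nn
N/II-2 ? ·: Nn|nn
N/II-3 un I-1×I-2: NN|Nn
N/III-1 aff II-2×II-1: nn
⇒ N over [I-1,I-2,II-1,II-2,II-3,III-1]: 22 consistent
V/I-1 un ·: VV|Vv
V/I-2 un ·: VV|Vv
V/II-1 un I-1×I-2: VV|Vv
V/II-2 un ·: VV|Vv
V/II-3 un I-1×I-2: VV|Vv
V/III-1 un II-2×II-1: VV|Vv
⇒ V over [I-1,I-2,II-1,II-2,II-3,III-1]: 45 consistent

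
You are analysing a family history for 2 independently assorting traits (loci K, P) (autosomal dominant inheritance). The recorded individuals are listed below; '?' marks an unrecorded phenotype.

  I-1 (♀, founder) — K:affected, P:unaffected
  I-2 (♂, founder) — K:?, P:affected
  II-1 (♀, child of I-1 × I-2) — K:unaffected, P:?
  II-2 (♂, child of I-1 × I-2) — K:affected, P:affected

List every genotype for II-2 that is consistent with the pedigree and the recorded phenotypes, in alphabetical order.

K/I-1 aff ·: Kk
K/I-2 ? ·: kk|Kk
K/II-1 un I-1×I-2: kk
K/II-2 aff I-1×I-2: Kk|KK
⇒ K over [I-1,I-2,II-1,II-2]: 3 consistent
P/I-1 un ·: pp
P/I-2 aff ·: Pp|PP
P/II-1 ? I-1×I-2: pp|Pp
P/II-2 aff I-1×I-2: Pp
⇒ P over [I-1,I-2,II-1,II-2]: 3 consistent

II-2 ∈ {KK Pp, Kk Pp}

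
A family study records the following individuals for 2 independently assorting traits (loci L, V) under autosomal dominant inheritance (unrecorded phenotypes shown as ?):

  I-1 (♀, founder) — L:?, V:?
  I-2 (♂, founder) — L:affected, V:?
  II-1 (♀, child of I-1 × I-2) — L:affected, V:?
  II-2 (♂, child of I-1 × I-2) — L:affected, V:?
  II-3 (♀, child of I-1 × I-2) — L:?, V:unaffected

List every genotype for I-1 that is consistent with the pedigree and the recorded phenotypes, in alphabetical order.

I-1 ∈ {LL Vv, LL vv, Ll Vv, Ll vv, ll Vv, ll vv}

L/I-1 ? ·: ll|Ll|LL
L/I-2 aff ·: Ll|LL
L/II-1 aff I-1×I-2: Ll|LL
L/II-2 aff I-1×I-2: Ll|LL
L/II-3 ? I-1×I-2: ll|Ll|LL
⇒ L over [I-1,I-2,II-1,II-2,II-3]: 32 consistent
V/I-1 ? ·: vv|Vv
V/I-2 ? ·: vv|Vv
V/II-1 ? I-1×I-2: vv|Vv|VV
V/II-2 ? I-1×I-2: vv|Vv|VV
V/II-3 un I-1×I-2: vv
⇒ V over [I-1,I-2,II-1,II-2,II-3]: 18 consistent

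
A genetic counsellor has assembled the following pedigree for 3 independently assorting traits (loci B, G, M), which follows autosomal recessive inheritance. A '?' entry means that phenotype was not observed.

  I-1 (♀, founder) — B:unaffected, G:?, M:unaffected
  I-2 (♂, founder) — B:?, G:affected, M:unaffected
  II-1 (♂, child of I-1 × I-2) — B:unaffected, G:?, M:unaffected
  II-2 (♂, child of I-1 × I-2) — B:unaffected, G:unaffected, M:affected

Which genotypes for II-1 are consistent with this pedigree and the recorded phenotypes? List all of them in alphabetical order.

B/I-1 un ·: BB|Bb
B/I-2 ? ·: BB|Bb|bb
B/II-1 un I-1×I-2: BB|Bb
B/II-2 un I-1×I-2: BB|Bb
⇒ B over [I-1,I-2,II-1,II-2]: 15 consistent
G/I-1 ? ·: GG|Gg
G/I-2 aff ·: gg
G/II-1 ? I-1×I-2: Gg|gg
G/II-2 un I-1×I-2: Gg
⇒ G over [I-1,I-2,II-1,II-2]: 3 consistent
M/I-1 un ·: Mm
M/I-2 un ·: Mm
M/II-1 un I-1×I-2: MM|Mm
M/II-2 aff I-1×I-2: mm
⇒ M over [I-1,I-2,II-1,II-2]: 2 consistent

II-1 ∈ {BB Gg MM, BB Gg Mm, BB gg MM, BB gg Mm, Bb Gg MM, Bb Gg Mm, Bb gg MM, Bb gg Mm}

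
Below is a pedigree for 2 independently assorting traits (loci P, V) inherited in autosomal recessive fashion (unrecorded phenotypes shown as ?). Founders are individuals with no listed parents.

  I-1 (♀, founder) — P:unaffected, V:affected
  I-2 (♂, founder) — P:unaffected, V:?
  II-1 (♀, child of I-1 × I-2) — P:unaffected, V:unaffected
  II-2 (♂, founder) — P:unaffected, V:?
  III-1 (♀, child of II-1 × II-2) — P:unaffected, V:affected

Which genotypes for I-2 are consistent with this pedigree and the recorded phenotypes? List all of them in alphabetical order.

P/I-1 un ·: PP|Pp
P/I-2 un ·: PP|Pp
P/II-1 un I-1×I-2: PP|Pp
P/II-2 un ·: PP|Pp
P/III-1 un II-1×II-2: PP|Pp
⇒ P over [I-1,I-2,II-1,II-2,III-1]: 24 consistent
V/I-1 aff ·: vv
V/I-2 ? ·: VV|Vv
V/II-1 un I-1×I-2: Vv
V/II-2 ? ·: Vv|vv
V/III-1 aff II-1×II-2: vv
⇒ V over [I-1,I-2,II-1,II-2,III-1]: 4 consistent

I-2 ∈ {PP VV, PP Vv, Pp VV, Pp Vv}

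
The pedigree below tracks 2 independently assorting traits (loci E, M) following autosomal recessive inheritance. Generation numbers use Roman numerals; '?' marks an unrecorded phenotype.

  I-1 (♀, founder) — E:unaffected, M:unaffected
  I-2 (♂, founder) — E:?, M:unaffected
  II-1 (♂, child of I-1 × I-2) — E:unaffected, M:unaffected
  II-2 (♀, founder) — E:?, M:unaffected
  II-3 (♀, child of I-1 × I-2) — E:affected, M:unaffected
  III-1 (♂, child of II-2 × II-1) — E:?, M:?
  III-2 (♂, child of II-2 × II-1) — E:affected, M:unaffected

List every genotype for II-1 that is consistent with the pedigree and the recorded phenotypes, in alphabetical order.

II-1 ∈ {Ee MM, Ee Mm}

E/I-1 un ·: Ee
E/I-2 ? ·: Ee|ee
E/II-1 un I-1×I-2: Ee
E/II-2 ? ·: Ee|ee
E/II-3 aff I-1×I-2: ee
E/III-1 ? II-2×II-1: EE|Ee|ee
E/III-2 aff II-2×II-1: ee
⇒ E over [I-1,I-2,II-1,II-2,II-3,III-1,III-2]: 10 consistent
M/I-1 un ·: MM|Mm
M/I-2 un ·: MM|Mm
M/II-1 un I-1×I-2: MM|Mm
M/II-2 un ·: MM|Mm
M/II-3 un I-1×I-2: MM|Mm
M/III-1 ? II-2×II-1: MM|Mm|mm
M/III-2 un II-2×II-1: MM|Mm
⇒ M over [I-1,I-2,II-1,II-2,II-3,III-1,III-2]: 95 consistent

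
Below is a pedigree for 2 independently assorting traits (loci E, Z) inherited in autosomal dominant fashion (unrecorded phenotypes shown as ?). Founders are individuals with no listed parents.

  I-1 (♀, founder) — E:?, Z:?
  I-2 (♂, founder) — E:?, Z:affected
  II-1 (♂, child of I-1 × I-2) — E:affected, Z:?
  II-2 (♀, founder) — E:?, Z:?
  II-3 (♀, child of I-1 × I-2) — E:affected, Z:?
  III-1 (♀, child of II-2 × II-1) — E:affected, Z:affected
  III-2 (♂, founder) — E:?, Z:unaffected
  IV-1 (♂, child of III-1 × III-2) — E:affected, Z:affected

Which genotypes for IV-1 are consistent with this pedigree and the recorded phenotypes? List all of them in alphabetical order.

IV-1 ∈ {EE Zz, Ee Zz}

E/I-1 ? ·: ee|Ee|EE
E/I-2 ? ·: ee|Ee|EE
E/II-1 aff I-1×I-2: Ee|EE
E/II-2 ? ·: ee|Ee|EE
E/II-3 aff I-1×I-2: Ee|EE
E/III-1 aff II-2×II-1: Ee|EE
E/III-2 ? ·: ee|Ee|EE
E/IV-1 aff III-1×III-2: Ee|EE
⇒ E over [I-1,I-2,II-1,II-2,II-3,III-1,III-2,IV-1]: 356 consistent
Z/I-1 ? ·: zz|Zz|ZZ
Z/I-2 aff ·: Zz|ZZ
Z/II-1 ? I-1×I-2: zz|Zz|ZZ
Z/II-2 ? ·: zz|Zz|ZZ
Z/II-3 ? I-1×I-2: zz|Zz|ZZ
Z/III-1 aff II-2×II-1: Zz|ZZ
Z/III-2 un ·: zz
Z/IV-1 aff III-1×III-2: Zz
⇒ Z over [I-1,I-2,II-1,II-2,II-3,III-1,III-2,IV-1]: 92 consistent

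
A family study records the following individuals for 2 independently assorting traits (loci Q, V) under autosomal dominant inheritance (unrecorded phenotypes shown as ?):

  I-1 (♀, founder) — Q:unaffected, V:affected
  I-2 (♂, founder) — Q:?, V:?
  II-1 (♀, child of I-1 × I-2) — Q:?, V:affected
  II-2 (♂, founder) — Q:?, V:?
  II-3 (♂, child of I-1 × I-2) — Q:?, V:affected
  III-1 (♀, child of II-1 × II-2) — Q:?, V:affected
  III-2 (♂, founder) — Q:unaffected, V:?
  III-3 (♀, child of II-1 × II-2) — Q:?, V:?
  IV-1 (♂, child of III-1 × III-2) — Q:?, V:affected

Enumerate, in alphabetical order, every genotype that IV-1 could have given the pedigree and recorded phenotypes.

Q/I-1 un ·: qq
Q/I-2 ? ·: qq|Qq|QQ
Q/II-1 ? I-1×I-2: qq|Qq
Q/II-2 ? ·: qq|Qq|QQ
Q/II-3 ? I-1×I-2: qq|Qq
Q/III-1 ? II-1×II-2: qq|Qq|QQ
Q/III-2 un ·: qq
Q/III-3 ? II-1×II-2: qq|Qq|QQ
Q/IV-1 ? III-1×III-2: qq|Qq
⇒ Q over [I-1,I-2,II-1,II-2,II-3,III-1,III-2,III-3,IV-1]: 99 consistent
V/I-1 aff ·: Vv|VV
V/I-2 ? ·: vv|Vv|VV
V/II-1 aff I-1×I-2: Vv|VV
V/II-2 ? ·: vv|Vv|VV
V/II-3 aff I-1×I-2: Vv|VV
V/III-1 aff II-1×II-2: Vv|VV
V/III-2 ? ·: vv|Vv|VV
V/III-3 ? II-1×II-2: vv|Vv|VV
V/IV-1 aff III-1×III-2: Vv|VV
⇒ V over [I-1,I-2,II-1,II-2,II-3,III-1,III-2,III-3,IV-1]: 629 consistent

IV-1 ∈ {Qq VV, Qq Vv, qq VV, qq Vv}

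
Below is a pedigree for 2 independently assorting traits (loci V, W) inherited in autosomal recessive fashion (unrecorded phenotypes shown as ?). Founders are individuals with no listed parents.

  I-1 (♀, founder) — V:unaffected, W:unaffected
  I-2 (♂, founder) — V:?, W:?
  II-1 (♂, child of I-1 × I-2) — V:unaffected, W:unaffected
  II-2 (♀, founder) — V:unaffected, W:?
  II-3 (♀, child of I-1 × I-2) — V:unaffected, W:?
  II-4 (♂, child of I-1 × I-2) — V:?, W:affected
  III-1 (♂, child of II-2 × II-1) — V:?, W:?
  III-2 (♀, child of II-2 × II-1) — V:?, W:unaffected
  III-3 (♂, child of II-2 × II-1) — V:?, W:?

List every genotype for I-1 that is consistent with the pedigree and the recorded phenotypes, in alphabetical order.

V/I-1 un ·: VV|Vv
V/I-2 ? ·: VV|Vv|vv
V/II-1 un I-1×I-2: VV|Vv
V/II-2 un ·: VV|Vv
V/II-3 un I-1×I-2: VV|Vv
V/II-4 ? I-1×I-2: VV|Vv|vv
V/III-1 ? II-2×II-1: VV|Vv|vv
V/III-2 ? II-2×II-1: VV|Vv|vv
V/III-3 ? II-2×II-1: VV|Vv|vv
⇒ V over [I-1,I-2,II-1,II-2,II-3,II-4,III-1,III-2,III-3]: 730 consistent
W/I-1 un ·: Ww
W/I-2 ? ·: Ww|ww
W/II-1 un I-1×I-2: WW|Ww
W/II-2 ? ·: WW|Ww|ww
W/II-3 ? I-1×I-2: WW|Ww|ww
W/II-4 aff I-1×I-2: ww
W/III-1 ? II-2×II-1: WW|Ww|ww
W/III-2 un II-2×II-1: WW|Ww
W/III-3 ? II-2×II-1: WW|Ww|ww
⇒ W over [I-1,I-2,II-1,II-2,II-3,II-4,III-1,III-2,III-3]: 180 consistent

I-1 ∈ {VV Ww, Vv Ww}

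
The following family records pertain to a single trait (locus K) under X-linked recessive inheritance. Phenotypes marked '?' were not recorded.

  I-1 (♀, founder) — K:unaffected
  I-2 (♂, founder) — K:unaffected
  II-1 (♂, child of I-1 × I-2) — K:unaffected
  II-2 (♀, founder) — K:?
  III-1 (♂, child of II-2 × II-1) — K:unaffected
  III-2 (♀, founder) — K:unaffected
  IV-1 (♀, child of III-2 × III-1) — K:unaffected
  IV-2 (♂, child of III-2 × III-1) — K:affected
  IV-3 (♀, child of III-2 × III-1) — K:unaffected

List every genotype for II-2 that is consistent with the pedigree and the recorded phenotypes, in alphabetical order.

II-2 ∈ {X^KX^K, X^KX^k}

K/I-1 un ·: X^KX^K|X^KX^k
K/I-2 un ·: X^KY
K/II-1 un I-1×I-2: X^KY
K/II-2 ? ·: X^KX^K|X^KX^k
K/III-1 un II-2×II-1: X^KY
K/III-2 un ·: X^KX^k
K/IV-1 un III-2×III-1: X^KX^K|X^KX^k
K/IV-2 aff III-2×III-1: X^kY
K/IV-3 un III-2×III-1: X^KX^K|X^KX^k
⇒ K over [I-1,I-2,II-1,II-2,III-1,III-2,IV-1,IV-2,IV-3]: 16 consistent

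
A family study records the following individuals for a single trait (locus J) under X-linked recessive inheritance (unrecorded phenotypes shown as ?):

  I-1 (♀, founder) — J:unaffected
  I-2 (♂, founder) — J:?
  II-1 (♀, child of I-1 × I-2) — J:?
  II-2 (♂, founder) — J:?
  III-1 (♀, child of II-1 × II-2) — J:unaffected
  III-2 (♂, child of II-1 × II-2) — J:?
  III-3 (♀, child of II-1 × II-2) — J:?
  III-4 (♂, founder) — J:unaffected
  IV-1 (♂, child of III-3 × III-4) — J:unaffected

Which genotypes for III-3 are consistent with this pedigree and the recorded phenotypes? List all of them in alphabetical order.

III-3 ∈ {X^JX^J, X^JX^j}

J/I-1 un ·: X^JX^J|X^JX^j
J/I-2 ? ·: X^JY|X^jY
J/II-1 ? I-1×I-2: X^JX^J|X^JX^j|X^jX^j
J/II-2 ? ·: X^JY|X^jY
J/III-1 un II-1×II-2: X^JX^J|X^JX^j
J/III-2 ? II-1×II-2: X^JY|X^jY
J/III-3 ? II-1×II-2: X^JX^J|X^JX^j
J/III-4 un ·: X^JY
J/IV-1 un III-3×III-4: X^JY
⇒ J over [I-1,I-2,II-1,II-2,III-1,III-2,III-3,III-4,IV-1]: 35 consistent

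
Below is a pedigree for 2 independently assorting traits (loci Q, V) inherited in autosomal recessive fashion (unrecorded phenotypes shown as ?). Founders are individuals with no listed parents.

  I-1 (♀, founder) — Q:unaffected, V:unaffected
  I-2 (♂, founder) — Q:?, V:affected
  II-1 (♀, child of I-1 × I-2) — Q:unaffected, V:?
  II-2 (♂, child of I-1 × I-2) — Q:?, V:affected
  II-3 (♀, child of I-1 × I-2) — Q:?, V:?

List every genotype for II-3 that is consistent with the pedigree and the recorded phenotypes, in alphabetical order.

Q/I-1 un ·: QQ|Qq
Q/I-2 ? ·: QQ|Qq|qq
Q/II-1 un I-1×I-2: QQ|Qq
Q/II-2 ? I-1×I-2: QQ|Qq|qq
Q/II-3 ? I-1×I-2: QQ|Qq|qq
⇒ Q over [I-1,I-2,II-1,II-2,II-3]: 40 consistent
V/I-1 un ·: Vv
V/I-2 aff ·: vv
V/II-1 ? I-1×I-2: Vv|vv
V/II-2 aff I-1×I-2: vv
V/II-3 ? I-1×I-2: Vv|vv
⇒ V over [I-1,I-2,II-1,II-2,II-3]: 4 consistent

II-3 ∈ {QQ Vv, QQ vv, Qq Vv, Qq vv, qq Vv, qq vv}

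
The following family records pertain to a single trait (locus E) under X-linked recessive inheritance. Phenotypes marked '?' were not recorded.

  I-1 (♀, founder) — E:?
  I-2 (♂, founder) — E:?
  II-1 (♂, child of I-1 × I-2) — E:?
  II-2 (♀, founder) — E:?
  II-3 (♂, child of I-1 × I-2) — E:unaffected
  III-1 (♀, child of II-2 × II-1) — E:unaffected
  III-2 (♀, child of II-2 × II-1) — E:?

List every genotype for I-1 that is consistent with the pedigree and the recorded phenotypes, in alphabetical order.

I-1 ∈ {X^EX^E, X^EX^e}

E/I-1 ? ·: X^EX^E|X^EX^e
E/I-2 ? ·: X^EY|X^eY
E/II-1 ? I-1×I-2: X^EY|X^eY
E/II-2 ? ·: X^EX^E|X^EX^e|X^eX^e
E/II-3 un I-1×I-2: X^EY
E/III-1 un II-2×II-1: X^EX^E|X^EX^e
E/III-2 ? II-2×II-1: X^EX^E|X^EX^e|X^eX^e
⇒ E over [I-1,I-2,II-1,II-2,II-3,III-1,III-2]: 30 consistent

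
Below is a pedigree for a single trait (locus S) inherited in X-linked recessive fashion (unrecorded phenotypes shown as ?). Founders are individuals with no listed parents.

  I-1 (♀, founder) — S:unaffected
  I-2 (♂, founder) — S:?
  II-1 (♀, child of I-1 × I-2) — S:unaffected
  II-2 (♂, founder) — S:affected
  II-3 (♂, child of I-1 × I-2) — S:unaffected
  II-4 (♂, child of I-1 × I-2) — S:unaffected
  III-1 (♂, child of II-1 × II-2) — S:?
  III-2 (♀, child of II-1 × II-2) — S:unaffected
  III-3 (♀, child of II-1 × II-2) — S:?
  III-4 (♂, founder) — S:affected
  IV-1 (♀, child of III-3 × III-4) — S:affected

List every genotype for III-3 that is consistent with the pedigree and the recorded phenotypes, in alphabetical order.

III-3 ∈ {X^SX^s, X^sX^s}

S/I-1 un ·: X^SX^S|X^SX^s
S/I-2 ? ·: X^SY|X^sY
S/II-1 un I-1×I-2: X^SX^S|X^SX^s
S/II-2 aff ·: X^sY
S/II-3 un I-1×I-2: X^SY
S/II-4 un I-1×I-2: X^SY
S/III-1 ? II-1×II-2: X^SY|X^sY
S/III-2 un II-1×II-2: X^SX^s
S/III-3 ? II-1×II-2: X^SX^s|X^sX^s
S/III-4 aff ·: X^sY
S/IV-1 aff III-3×III-4: X^sX^s
⇒ S over [I-1,I-2,II-1,II-2,II-3,II-4,III-1,III-2,III-3,III-4,IV-1]: 14 consistent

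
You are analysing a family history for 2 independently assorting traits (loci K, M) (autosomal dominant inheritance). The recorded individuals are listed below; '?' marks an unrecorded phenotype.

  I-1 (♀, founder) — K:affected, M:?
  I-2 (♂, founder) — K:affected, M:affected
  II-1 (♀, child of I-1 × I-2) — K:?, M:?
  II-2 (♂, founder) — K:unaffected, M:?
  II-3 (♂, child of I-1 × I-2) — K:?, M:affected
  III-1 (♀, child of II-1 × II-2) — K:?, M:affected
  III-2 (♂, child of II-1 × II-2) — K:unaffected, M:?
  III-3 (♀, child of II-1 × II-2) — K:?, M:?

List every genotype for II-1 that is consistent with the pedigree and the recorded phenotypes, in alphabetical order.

K/I-1 aff ·: Kk|KK
K/I-2 aff ·: Kk|KK
K/II-1 ? I-1×I-2: kk|Kk
K/II-2 un ·: kk
K/II-3 ? I-1×I-2: kk|Kk|KK
K/III-1 ? II-1×II-2: kk|Kk
K/III-2 un II-1×II-2: kk
K/III-3 ? II-1×II-2: kk|Kk
⇒ K over [I-1,I-2,II-1,II-2,II-3,III-1,III-2,III-3]: 31 consistent
M/I-1 ? ·: mm|Mm|MM
M/I-2 aff ·: Mm|MM
M/II-1 ? I-1×I-2: mm|Mm|MM
M/II-2 ? ·: mm|Mm|MM
M/II-3 aff I-1×I-2: Mm|MM
M/III-1 aff II-1×II-2: Mm|MM
M/III-2 ? II-1×II-2: mm|Mm|MM
M/III-3 ? II-1×II-2: mm|Mm|MM
⇒ M over [I-1,I-2,II-1,II-2,II-3,III-1,III-2,III-3]: 325 consistent

II-1 ∈ {Kk MM, Kk Mm, Kk mm, kk MM, kk Mm, kk mm}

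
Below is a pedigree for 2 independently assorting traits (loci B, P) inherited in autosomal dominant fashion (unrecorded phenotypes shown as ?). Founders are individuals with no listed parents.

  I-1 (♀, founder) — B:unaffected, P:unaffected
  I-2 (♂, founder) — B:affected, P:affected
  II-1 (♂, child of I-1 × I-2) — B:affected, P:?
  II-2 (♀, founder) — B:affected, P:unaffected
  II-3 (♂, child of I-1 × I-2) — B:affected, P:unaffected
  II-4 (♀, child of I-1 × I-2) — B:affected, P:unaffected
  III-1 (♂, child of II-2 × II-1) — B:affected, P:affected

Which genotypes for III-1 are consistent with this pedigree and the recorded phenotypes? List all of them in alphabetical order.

III-1 ∈ {BB Pp, Bb Pp}

B/I-1 un ·: bb
B/I-2 aff ·: Bb|BB
B/II-1 aff I-1×I-2: Bb
B/II-2 aff ·: Bb|BB
B/II-3 aff I-1×I-2: Bb
B/II-4 aff I-1×I-2: Bb
B/III-1 aff II-2×II-1: Bb|BB
⇒ B over [I-1,I-2,II-1,II-2,II-3,II-4,III-1]: 8 consistent
P/I-1 un ·: pp
P/I-2 aff ·: Pp
P/II-1 ? I-1×I-2: Pp
P/II-2 un ·: pp
P/II-3 un I-1×I-2: pp
P/II-4 un I-1×I-2: pp
P/III-1 aff II-2×II-1: Pp
⇒ P over [I-1,I-2,II-1,II-2,II-3,II-4,III-1]: 1 consistent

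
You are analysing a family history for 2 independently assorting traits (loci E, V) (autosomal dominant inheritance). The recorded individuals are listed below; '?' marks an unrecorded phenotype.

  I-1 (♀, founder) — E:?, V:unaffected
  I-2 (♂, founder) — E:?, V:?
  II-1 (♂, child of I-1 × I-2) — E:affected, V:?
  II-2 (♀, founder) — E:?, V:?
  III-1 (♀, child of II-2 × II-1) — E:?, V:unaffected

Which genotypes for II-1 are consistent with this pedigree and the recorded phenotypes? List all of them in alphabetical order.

II-1 ∈ {EE Vv, EE vv, Ee Vv, Ee vv}

E/I-1 ? ·: ee|Ee|EE
E/I-2 ? ·: ee|Ee|EE
E/II-1 aff I-1×I-2: Ee|EE
E/II-2 ? ·: ee|Ee|EE
E/III-1 ? II-2×II-1: ee|Ee|EE
⇒ E over [I-1,I-2,II-1,II-2,III-1]: 65 consistent
V/I-1 un ·: vv
V/I-2 ? ·: vv|Vv|VV
V/II-1 ? I-1×I-2: vv|Vv
V/II-2 ? ·: vv|Vv
V/III-1 un II-2×II-1: vv
⇒ V over [I-1,I-2,II-1,II-2,III-1]: 8 consistent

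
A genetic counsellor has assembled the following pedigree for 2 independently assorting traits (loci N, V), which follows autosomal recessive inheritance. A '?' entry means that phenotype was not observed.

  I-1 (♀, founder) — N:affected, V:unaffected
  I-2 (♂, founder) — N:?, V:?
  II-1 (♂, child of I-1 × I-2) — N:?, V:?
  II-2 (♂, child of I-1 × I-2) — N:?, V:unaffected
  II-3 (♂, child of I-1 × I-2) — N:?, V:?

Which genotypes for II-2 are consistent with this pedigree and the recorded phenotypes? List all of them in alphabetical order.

N/I-1 aff ·: nn
N/I-2 ? ·: NN|Nn|nn
N/II-1 ? I-1×I-2: Nn|nn
N/II-2 ? I-1×I-2: Nn|nn
N/II-3 ? I-1×I-2: Nn|nn
⇒ N over [I-1,I-2,II-1,II-2,II-3]: 10 consistent
V/I-1 un ·: VV|Vv
V/I-2 ? ·: VV|Vv|vv
V/II-1 ? I-1×I-2: VV|Vv|vv
V/II-2 un I-1×I-2: VV|Vv
V/II-3 ? I-1×I-2: VV|Vv|vv
⇒ V over [I-1,I-2,II-1,II-2,II-3]: 40 consistent

II-2 ∈ {Nn VV, Nn Vv, nn VV, nn Vv}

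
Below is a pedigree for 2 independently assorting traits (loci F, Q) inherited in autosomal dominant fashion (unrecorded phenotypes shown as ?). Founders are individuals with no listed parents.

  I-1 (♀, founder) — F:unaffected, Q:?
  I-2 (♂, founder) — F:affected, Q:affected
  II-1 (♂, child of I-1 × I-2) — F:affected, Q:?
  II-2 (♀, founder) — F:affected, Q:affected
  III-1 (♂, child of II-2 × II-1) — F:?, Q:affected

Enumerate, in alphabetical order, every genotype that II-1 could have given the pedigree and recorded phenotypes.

II-1 ∈ {Ff QQ, Ff Qq, Ff qq}

F/I-1 un ·: ff
F/I-2 aff ·: Ff|FF
F/II-1 aff I-1×I-2: Ff
F/II-2 aff ·: Ff|FF
F/III-1 ? II-2×II-1: ff|Ff|FF
⇒ F over [I-1,I-2,II-1,II-2,III-1]: 10 consistent
Q/I-1 ? ·: qq|Qq|QQ
Q/I-2 aff ·: Qq|QQ
Q/II-1 ? I-1×I-2: qq|Qq|QQ
Q/II-2 aff ·: Qq|QQ
Q/III-1 aff II-2×II-1: Qq|QQ
⇒ Q over [I-1,I-2,II-1,II-2,III-1]: 36 consistent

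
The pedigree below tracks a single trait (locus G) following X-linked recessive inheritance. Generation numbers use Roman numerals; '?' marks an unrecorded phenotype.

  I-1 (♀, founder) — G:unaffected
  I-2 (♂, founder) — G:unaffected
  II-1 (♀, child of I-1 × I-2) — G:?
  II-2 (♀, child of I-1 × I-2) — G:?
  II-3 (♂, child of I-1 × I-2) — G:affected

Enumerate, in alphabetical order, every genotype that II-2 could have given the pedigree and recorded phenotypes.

G/I-1 un ·: X^GX^g
G/I-2 un ·: X^GY
G/II-1 ? I-1×I-2: X^GX^G|X^GX^g
G/II-2 ? I-1×I-2: X^GX^G|X^GX^g
G/II-3 aff I-1×I-2: X^gY
⇒ G over [I-1,I-2,II-1,II-2,II-3]: 4 consistent

II-2 ∈ {X^GX^G, X^GX^g}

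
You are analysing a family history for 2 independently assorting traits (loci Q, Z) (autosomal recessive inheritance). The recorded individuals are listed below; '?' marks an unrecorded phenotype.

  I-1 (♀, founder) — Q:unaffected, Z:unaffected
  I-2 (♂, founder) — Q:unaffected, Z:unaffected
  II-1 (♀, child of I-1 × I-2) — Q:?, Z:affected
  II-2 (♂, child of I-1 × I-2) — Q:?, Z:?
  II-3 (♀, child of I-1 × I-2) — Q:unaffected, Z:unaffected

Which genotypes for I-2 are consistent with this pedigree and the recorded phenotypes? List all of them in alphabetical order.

Q/I-1 un ·: QQ|Qq
Q/I-2 un ·: QQ|Qq
Q/II-1 ? I-1×I-2: QQ|Qq|qq
Q/II-2 ? I-1×I-2: QQ|Qq|qq
Q/II-3 un I-1×I-2: QQ|Qq
⇒ Q over [I-1,I-2,II-1,II-2,II-3]: 35 consistent
Z/I-1 un ·: Zz
Z/I-2 un ·: Zz
Z/II-1 aff I-1×I-2: zz
Z/II-2 ? I-1×I-2: ZZ|Zz|zz
Z/II-3 un I-1×I-2: ZZ|Zz
⇒ Z over [I-1,I-2,II-1,II-2,II-3]: 6 consistent

I-2 ∈ {QQ Zz, Qq Zz}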